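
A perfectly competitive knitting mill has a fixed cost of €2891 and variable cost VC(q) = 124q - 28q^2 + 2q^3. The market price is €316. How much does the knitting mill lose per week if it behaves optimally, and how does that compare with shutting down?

AVC = 124 - 28q + 2q^2; min AVC = €26 at q = 7. Since P = €316 ≥ min AVC, the firm produces.
With MC = 124 - 56q + 6q^2, P = MC on the upward-sloping part at q* = 12.
TR = 316·12 = 3792. TC = 2891 + 912 = 3803. Profit = 3792 − 3803 = -€11.
By producing, the firm covers all variable cost plus €2880 of fixed cost; shutting down would lose the full €2891.

Profit = -€11 at q = 12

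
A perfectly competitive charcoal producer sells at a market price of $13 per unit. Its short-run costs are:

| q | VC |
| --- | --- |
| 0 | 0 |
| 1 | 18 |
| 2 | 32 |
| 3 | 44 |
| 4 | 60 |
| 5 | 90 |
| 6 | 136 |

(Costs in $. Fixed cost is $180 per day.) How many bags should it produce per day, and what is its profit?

q = 0 (shut down); profit = -$180

Profit at each row (π = 13q − TC): q=0: -180; q=1: -185; q=2: -186; q=3: -185; q=4: -188; q=5: -205; q=6: -238.
Profit is highest at q = 0. Equivalently, the lowest AVC in the table is 44/3 ≈ $14.67 at q = 3, and P = $13 falls below it — price never covers variable cost, so the firm shuts down and loses only its fixed cost.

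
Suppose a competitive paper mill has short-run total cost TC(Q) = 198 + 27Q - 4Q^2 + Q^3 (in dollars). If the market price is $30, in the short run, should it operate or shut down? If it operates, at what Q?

Variable cost is VC = 27Q - 4Q^2 + Q^3, so AVC = VC/Q = 27 - 4Q + Q^2 and MC = dTC/dQ = 27 - 8Q + 3Q^2.
AVC hits its minimum where MC = AVC, at Q = 2, giving min AVC = 27 - 4·2 + 2^2 = $23.
P = $30 exceeds min AVC = $23, so the firm stays open.
Set P = MC: 30 = 27 - 8Q + 3Q^2 → -3 - 8Q + 3Q^2 = 0. The roots are Q = -1/3 and Q = 3; the profit-maximizing output is on the rising part of MC, so Q* = 3.
Check: AVC at Q = 3 is $24 ≤ P, so revenue covers variable cost.
Profit = P·Q − TC = 30·3 − 270 = -$180, a loss, but smaller than the $198 fixed cost the firm would lose by shutting down.

Produce at Q = 3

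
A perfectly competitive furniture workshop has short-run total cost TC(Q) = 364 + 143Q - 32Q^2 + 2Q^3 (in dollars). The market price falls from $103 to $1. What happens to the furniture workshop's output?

AVC = 143 - 32Q + 2Q^2, minimized at Q = 8 where min AVC = $15. MC = 143 - 64Q + 6Q^2.
With P = $103 above the shutdown price, P = MC gives Q = 10.
At P = $1 < min AVC = $15, price no longer covers variable cost at any output, so the firm shuts down: Q = 0.

Output falls from 10 to 0 (the firm shuts down)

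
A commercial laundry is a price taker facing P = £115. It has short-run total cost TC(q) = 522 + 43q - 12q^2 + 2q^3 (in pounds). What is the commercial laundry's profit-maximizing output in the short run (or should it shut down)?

Produce at q = 6

From TC, MC = TC'(q) = 43 - 24q + 6q^2 and AVC = VC/q = 43 - 12q + 2q^2.
AVC hits its minimum where MC = AVC, at q = 3, giving min AVC = 43 - 12·3 + 2·3^2 = £25.
Because £115 ≥ £25, revenue can cover variable cost; the firm operates.
P = MC gives -72 - 24q + 6q^2 = 0, with roots -2 and 6. Take the larger (rising MC): q* = 6.
Check: AVC at q = 6 is £43 ≤ P, so revenue covers variable cost.
Profit = P·q − TC = 115·6 − 780 = -£90, a loss, but smaller than the £522 fixed cost the firm would lose by shutting down.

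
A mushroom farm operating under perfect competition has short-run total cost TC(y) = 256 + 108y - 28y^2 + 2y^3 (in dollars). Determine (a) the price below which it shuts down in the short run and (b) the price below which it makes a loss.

Shutdown price = min AVC. AVC = 108 - 28y + 2y^2, with vertex at y = 7 and minimum $10.
ATC = 256/y + 108 - 28y + 2y^2. Setting dATC/dy = −256/y^2 − 28 + 4y = 0 gives y = 8 (since 4·8^3 − 28·8^2 = 256).
min ATC = 256/8 + 108 − 28·8 + 2·8^2 = $44. That is the break-even price.
For $10 ≤ P < $44 the firm produces at a loss; below $10 it shuts down.

Shutdown price = $10; break-even price = $44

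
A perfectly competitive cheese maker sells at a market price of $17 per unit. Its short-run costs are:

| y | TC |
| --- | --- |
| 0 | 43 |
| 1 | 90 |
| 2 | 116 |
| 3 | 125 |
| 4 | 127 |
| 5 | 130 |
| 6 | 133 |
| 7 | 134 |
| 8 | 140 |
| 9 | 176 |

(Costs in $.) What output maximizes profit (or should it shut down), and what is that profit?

y = 8; profit = -$4

Profit at each row (π = 17y − TC): y=0: -43; y=1: -73; y=2: -82; y=3: -74; y=4: -59; y=5: -45; y=6: -31; y=7: -15; y=8: -4; y=9: -23.
Profit is maximized at y = 8. AVC there is 97/8 = $12.12 ≤ P, so producing beats shutting down (which would give -$43).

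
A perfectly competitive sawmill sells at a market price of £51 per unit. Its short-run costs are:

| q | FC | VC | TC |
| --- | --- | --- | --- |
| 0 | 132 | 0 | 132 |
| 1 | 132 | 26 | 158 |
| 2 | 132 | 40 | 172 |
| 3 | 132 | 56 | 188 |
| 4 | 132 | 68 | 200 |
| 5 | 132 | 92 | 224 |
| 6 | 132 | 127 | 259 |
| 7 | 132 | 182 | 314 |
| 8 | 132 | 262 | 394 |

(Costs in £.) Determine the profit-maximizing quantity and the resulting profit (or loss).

Tabulate TR − TC: q=0: -132; q=1: -107; q=2: -70; q=3: -35; q=4: 4; q=5: 31; q=6: 47; q=7: 43; q=8: 14.
Profit is maximized at q = 6. AVC there is 127/6 = £21.17 ≤ P, so producing beats shutting down (which would give -£132).

q = 6; profit = £47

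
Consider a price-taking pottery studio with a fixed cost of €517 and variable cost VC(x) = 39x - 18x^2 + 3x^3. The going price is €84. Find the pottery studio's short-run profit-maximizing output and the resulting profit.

Profit = -€217 at x = 5

AVC = 39 - 18x + 3x^2; min AVC = €12 at x = 3. Since P = €84 ≥ min AVC, the firm produces.
With MC = 39 - 36x + 9x^2, P = MC on the upward-sloping part at x* = 5.
TR = 84·5 = 420. TC = 517 + 120 = 637. Profit = 420 − 637 = -€217.
By producing, the firm covers all variable cost plus €300 of fixed cost; shutting down would lose the full €517.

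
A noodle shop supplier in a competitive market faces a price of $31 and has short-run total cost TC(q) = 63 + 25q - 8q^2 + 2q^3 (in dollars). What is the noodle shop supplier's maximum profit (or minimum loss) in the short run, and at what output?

AVC = 25 - 8q + 2q^2 has its minimum $17 at q = 2; price $31 clears that bar, so the firm operates.
MC = 25 - 16q + 6q^2. Setting P = MC and taking the root on the rising branch gives q* = 3.
TR = 31·3 = 93. TC = 63 + 57 = 120. Profit = 93 − 120 = -$27.
Shutting down would mean losing the fixed cost of $63, so operating at a loss of $27 is better by $36.

Profit = -$27 at q = 3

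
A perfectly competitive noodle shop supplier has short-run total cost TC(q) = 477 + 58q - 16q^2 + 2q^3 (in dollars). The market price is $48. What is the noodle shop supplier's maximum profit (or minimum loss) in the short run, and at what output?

Profit = -$377 at q = 5

AVC = 58 - 16q + 2q^2; min AVC = $26 at q = 4. Since P = $48 ≥ min AVC, the firm produces.
With MC = 58 - 32q + 6q^2, P = MC on the upward-sloping part at q* = 5.
TR = 48·5 = 240. TC = 477 + 140 = 617. Profit = 240 − 617 = -$377.
That loss of $377 beats the $477 the firm would lose by shutting down; producing recovers $100 of fixed cost.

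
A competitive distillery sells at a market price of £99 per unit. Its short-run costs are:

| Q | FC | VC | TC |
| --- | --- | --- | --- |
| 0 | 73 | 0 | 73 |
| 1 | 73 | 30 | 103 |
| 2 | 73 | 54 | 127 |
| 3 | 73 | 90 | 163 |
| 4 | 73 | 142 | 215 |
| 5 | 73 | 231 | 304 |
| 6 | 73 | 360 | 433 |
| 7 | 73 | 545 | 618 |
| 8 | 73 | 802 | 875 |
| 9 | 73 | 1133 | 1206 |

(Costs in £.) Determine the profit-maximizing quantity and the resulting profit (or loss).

Compute π = P·Q − TC at each output: Q=0: -73; Q=1: -4; Q=2: 71; Q=3: 134; Q=4: 181; Q=5: 191; Q=6: 161; Q=7: 75; Q=8: -83; Q=9: -315.
Profit is maximized at Q = 5. AVC there is 231/5 = £46.20 ≤ P, so producing beats shutting down (which would give -£73).

Q = 5; profit = £191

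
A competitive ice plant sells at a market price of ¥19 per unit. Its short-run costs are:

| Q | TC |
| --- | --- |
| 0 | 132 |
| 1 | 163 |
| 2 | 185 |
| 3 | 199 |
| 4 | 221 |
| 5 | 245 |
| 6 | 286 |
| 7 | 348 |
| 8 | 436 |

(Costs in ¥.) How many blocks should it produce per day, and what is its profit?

Q = 0 (shut down); profit = -¥132

Profit at each row (π = 19Q − TC): Q=0: -132; Q=1: -144; Q=2: -147; Q=3: -142; Q=4: -145; Q=5: -150; Q=6: -172; Q=7: -215; Q=8: -284.
Profit is highest at Q = 0. Equivalently, the lowest AVC in the table is 89/4 ≈ ¥22.25 at Q = 4, and P = ¥19 falls below it — price never covers variable cost, so the firm shuts down and loses only its fixed cost.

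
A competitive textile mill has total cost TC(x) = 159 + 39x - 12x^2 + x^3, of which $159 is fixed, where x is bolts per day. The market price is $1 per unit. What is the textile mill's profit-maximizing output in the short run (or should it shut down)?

Variable cost is VC = 39x - 12x^2 + x^3, so AVC = VC/x = 39 - 12x + x^2 and MC = dTC/dx = 39 - 24x + 3x^2.
The AVC parabola has its vertex at x = 12/2 = 6, where AVC = 39 - 12·6 + 6^2 = $3.
P = $1 lies below min AVC = $3; no output level covers variable cost.
Best response: produce nothing and absorb the $159 fixed cost.

Shut down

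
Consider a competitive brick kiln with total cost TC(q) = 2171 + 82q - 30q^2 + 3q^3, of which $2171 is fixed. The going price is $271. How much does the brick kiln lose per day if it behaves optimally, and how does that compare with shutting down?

Profit = -$227 at q = 9

AVC = 82 - 30q + 3q^2; min AVC = $7 at q = 5. Since P = $271 ≥ min AVC, the firm produces.
MC = 82 - 60q + 9q^2. Setting P = MC and taking the root on the rising branch gives q* = 9.
TR = 271·9 = 2439. TC = 2171 + 495 = 2666. Profit = 2439 − 2666 = -$227.
Shutting down would mean losing the fixed cost of $2171, so operating at a loss of $227 is better by $1944.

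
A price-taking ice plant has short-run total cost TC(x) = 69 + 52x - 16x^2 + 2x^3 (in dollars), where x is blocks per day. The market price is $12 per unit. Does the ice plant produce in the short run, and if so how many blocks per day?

Strip out fixed cost: VC = 52x - 16x^2 + 2x^3. Then AVC = 52 - 16x + 2x^2 and MC = 52 - 32x + 6x^2.
AVC is minimized where dAVC/dx = -16 + 4x = 0, at x = 4; min AVC = 52 - 16·4 + 2·4^2 = $20.
With P < min AVC ($12 < $20), every unit sold adds to the loss.
Shutting down limits the loss to fixed cost, $69.

Shut down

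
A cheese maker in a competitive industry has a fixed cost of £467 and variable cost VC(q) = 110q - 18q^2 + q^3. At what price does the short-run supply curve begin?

£29 per unit

The shutdown price is the minimum of AVC. VC = 110q - 18q^2 + q^3, so AVC = 110 - 18q + q^2.
At the minimum of AVC, MC = AVC. MC = 110 - 36q + 3q^2; setting MC = AVC gives 2q^2 - 18q = 0, so q = 9. min AVC = 29.
So the shutdown price is £29.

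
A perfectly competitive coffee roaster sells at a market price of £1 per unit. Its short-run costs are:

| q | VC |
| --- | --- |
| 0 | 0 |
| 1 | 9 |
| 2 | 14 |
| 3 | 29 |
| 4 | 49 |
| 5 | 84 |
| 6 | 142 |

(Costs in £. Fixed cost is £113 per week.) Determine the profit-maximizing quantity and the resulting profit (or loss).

q = 0 (shut down); profit = -£113

Compute π = P·q − TC at each output: q=0: -113; q=1: -121; q=2: -125; q=3: -139; q=4: -158; q=5: -192; q=6: -249.
Profit is highest at q = 0. Equivalently, the lowest AVC in the table is 14/2 ≈ £7 at q = 2, and P = £1 falls below it — price never covers variable cost, so the firm shuts down and loses only its fixed cost.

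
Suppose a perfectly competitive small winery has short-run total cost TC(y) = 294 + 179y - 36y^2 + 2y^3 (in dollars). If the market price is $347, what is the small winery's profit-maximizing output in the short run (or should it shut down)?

Produce at y = 14

Strip out fixed cost: VC = 179y - 36y^2 + 2y^3. Then AVC = 179 - 36y + 2y^2 and MC = 179 - 72y + 6y^2.
The AVC parabola has its vertex at y = 36/4 = 9, where AVC = 179 - 36·9 + 2·9^2 = $17.
Since P = $347 ≥ min AVC = $17, price covers variable cost and the firm should produce.
Set P = MC: 347 = 179 - 72y + 6y^2 → -168 - 72y + 6y^2 = 0. The roots are y = -2 and y = 14; the profit-maximizing output is on the rising part of MC, so y* = 14.
Check: AVC at y = 14 is $67 ≤ P, so revenue covers variable cost.
Profit = P·y − TC = 347·14 − 1232 = $3626.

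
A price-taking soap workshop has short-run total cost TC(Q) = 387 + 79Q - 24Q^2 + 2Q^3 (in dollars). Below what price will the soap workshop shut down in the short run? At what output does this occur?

Short-run supply begins at min AVC. From VC = 79Q - 24Q^2 + 2Q^3, AVC = 79 - 24Q + 2Q^2.
At the minimum of AVC, MC = AVC. MC = 79 - 48Q + 6Q^2; setting MC = AVC gives 4Q^2 - 24Q = 0, so Q = 6. min AVC = 7.
The firm shuts down for any P below $7.

$7 per unit, at Q = 6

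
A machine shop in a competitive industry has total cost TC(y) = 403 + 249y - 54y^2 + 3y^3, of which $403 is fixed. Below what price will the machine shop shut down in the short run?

The firm shuts down when price falls below the minimum of average variable cost. AVC = VC/y = 249 - 54y + 3y^2.
At the minimum of AVC, MC = AVC. MC = 249 - 108y + 9y^2; setting MC = AVC gives 6y^2 - 54y = 0, so y = 9. min AVC = 6.
For P < $6 the firm produces nothing.

$6 per unit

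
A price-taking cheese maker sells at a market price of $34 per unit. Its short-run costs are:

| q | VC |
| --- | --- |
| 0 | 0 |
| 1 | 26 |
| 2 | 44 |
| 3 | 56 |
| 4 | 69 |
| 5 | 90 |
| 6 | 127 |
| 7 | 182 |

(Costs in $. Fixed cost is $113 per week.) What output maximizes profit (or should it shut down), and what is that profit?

Compute π = P·q − TC at each output: q=0: -113; q=1: -105; q=2: -89; q=3: -67; q=4: -46; q=5: -33; q=6: -36; q=7: -57.
Profit is maximized at q = 5. AVC there is 90/5 = $18 ≤ P, so producing beats shutting down (which would give -$113).

q = 5; profit = -$33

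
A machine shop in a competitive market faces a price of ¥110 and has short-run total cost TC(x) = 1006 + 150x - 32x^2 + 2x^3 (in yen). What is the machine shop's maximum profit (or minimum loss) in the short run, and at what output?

AVC = 150 - 32x + 2x^2; min AVC = ¥22 at x = 8. Since P = ¥110 ≥ min AVC, the firm produces.
With MC = 150 - 64x + 6x^2, P = MC on the upward-sloping part at x* = 10.
TR = 110·10 = 1100. TC = 1006 + 300 = 1306. Profit = 1100 − 1306 = -¥206.
By producing, the firm covers all variable cost plus ¥800 of fixed cost; shutting down would lose the full ¥1006.

Profit = -¥206 at x = 10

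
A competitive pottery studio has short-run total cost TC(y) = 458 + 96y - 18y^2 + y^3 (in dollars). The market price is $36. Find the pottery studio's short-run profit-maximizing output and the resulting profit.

AVC = 96 - 18y + y^2; min AVC = $15 at y = 9. Since P = $36 ≥ min AVC, the firm produces.
MC = 96 - 36y + 3y^2. Setting P = MC and taking the root on the rising branch gives y* = 10.
TR = 36·10 = 360. TC = 458 + 160 = 618. Profit = 360 − 618 = -$258.
By producing, the firm covers all variable cost plus $200 of fixed cost; shutting down would lose the full $458.

Profit = -$258 at y = 10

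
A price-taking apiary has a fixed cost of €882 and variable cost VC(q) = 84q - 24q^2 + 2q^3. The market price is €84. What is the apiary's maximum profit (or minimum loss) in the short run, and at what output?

AVC = 84 - 24q + 2q^2; min AVC = €12 at q = 6. Since P = €84 ≥ min AVC, the firm produces.
MC = 84 - 48q + 6q^2. Setting P = MC and taking the root on the rising branch gives q* = 8.
TR = 84·8 = 672. TC = 882 + 160 = 1042. Profit = 672 − 1042 = -€370.
Shutting down would mean losing the fixed cost of €882, so operating at a loss of €370 is better by €512.

Profit = -€370 at q = 8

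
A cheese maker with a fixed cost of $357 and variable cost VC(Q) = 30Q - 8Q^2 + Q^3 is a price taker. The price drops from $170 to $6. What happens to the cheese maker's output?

Output falls from 10 to 0 (the firm shuts down)

AVC = 30 - 8Q + Q^2, minimized at Q = 4 where min AVC = $14. MC = 30 - 16Q + 3Q^2.
With P = $170 above the shutdown price, P = MC gives Q = 10.
At P = $6 < min AVC = $14, price no longer covers variable cost at any output, so the firm shuts down: Q = 0.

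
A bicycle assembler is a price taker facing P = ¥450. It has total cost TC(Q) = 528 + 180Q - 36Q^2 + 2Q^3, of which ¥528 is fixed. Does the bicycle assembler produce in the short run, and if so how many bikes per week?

From TC, MC = TC'(Q) = 180 - 72Q + 6Q^2 and AVC = VC/Q = 180 - 36Q + 2Q^2.
The AVC parabola has its vertex at Q = 36/4 = 9, where AVC = 180 - 36·9 + 2·9^2 = ¥18.
P = ¥450 exceeds min AVC = ¥18, so the firm stays open.
P = MC gives -270 - 72Q + 6Q^2 = 0, with roots -3 and 15. Take the larger (rising MC): Q* = 15.
Check: AVC at Q = 15 is ¥90 ≤ P, so revenue covers variable cost.
Profit = P·Q − TC = 450·15 − 1878 = ¥4872.

Produce at Q = 15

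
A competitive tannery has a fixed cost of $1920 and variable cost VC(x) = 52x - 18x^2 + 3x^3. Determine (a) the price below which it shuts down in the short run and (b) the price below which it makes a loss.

Shutdown price = $25; break-even price = $340

AVC = 52 - 18x + 3x^2; minimized at x = 3, giving min AVC = $25. That is the shutdown price.
ATC = 1920/x + 52 - 18x + 3x^2. Setting dATC/dx = −1920/x^2 − 18 + 6x = 0 gives x = 8 (since 6·8^3 − 18·8^2 = 1920).
min ATC = 1920/8 + 52 − 18·8 + 3·8^2 = $340. That is the break-even price.
Between these two prices the firm operates at a loss; above $340 it earns a profit.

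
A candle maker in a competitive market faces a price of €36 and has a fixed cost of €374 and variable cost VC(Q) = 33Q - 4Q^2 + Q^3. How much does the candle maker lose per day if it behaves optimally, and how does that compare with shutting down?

Profit = -€356 at Q = 3

AVC = 33 - 4Q + Q^2; min AVC = €29 at Q = 2. Since P = €36 ≥ min AVC, the firm produces.
With MC = 33 - 8Q + 3Q^2, P = MC on the upward-sloping part at Q* = 3.
TR = 36·3 = 108. TC = 374 + 90 = 464. Profit = 108 − 464 = -€356.
That loss of €356 beats the €374 the firm would lose by shutting down; producing recovers €18 of fixed cost.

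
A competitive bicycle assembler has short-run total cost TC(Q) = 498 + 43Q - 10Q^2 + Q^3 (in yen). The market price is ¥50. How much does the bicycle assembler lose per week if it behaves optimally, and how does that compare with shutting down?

AVC = 43 - 10Q + Q^2 has its minimum ¥18 at Q = 5; price ¥50 clears that bar, so the firm operates.
MC = 43 - 20Q + 3Q^2. Setting P = MC and taking the root on the rising branch gives Q* = 7.
TR = 50·7 = 350. TC = 498 + 154 = 652. Profit = 350 − 652 = -¥302.
Shutting down would mean losing the fixed cost of ¥498, so operating at a loss of ¥302 is better by ¥196.

Profit = -¥302 at Q = 7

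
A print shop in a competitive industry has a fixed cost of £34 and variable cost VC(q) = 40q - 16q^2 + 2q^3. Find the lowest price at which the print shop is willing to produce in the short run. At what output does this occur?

£8 per unit, at q = 4

The firm shuts down when price falls below the minimum of average variable cost. AVC = VC/q = 40 - 16q + 2q^2.
At the minimum of AVC, MC = AVC. MC = 40 - 32q + 6q^2; setting MC = AVC gives 4q^2 - 16q = 0, so q = 4. min AVC = 8.
The firm shuts down for any P below £8.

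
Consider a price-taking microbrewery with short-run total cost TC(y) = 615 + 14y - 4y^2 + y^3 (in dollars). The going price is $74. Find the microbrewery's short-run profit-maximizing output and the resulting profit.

AVC = 14 - 4y + y^2; min AVC = $10 at y = 2. Since P = $74 ≥ min AVC, the firm produces.
With MC = 14 - 8y + 3y^2, P = MC on the upward-sloping part at y* = 6.
TR = 74·6 = 444. TC = 615 + 156 = 771. Profit = 444 − 771 = -$327.
That loss of $327 beats the $615 the firm would lose by shutting down; producing recovers $288 of fixed cost.

Profit = -$327 at y = 6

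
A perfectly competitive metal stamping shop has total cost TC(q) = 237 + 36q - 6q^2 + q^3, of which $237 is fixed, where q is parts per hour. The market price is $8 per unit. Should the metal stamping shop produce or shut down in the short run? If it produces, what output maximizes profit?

Shut down

Variable cost is VC = 36q - 6q^2 + q^3, so AVC = VC/q = 36 - 6q + q^2 and MC = dTC/dq = 36 - 12q + 3q^2.
AVC hits its minimum where MC = AVC, at q = 3, giving min AVC = 36 - 6·3 + 3^2 = $27.
With P < min AVC ($8 < $27), every unit sold adds to the loss.
Shutting down limits the loss to fixed cost, $237.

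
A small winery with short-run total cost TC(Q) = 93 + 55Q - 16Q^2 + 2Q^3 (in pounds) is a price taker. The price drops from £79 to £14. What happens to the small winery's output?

MC = 55 - 32Q + 6Q^2; the shutdown threshold is min AVC = £23 (at Q = 4).
With P = £79 above the shutdown price, P = MC gives Q = 6.
At P = £14 < min AVC = £23, price no longer covers variable cost at any output, so the firm shuts down: Q = 0.

Output falls from 6 to 0 (the firm shuts down)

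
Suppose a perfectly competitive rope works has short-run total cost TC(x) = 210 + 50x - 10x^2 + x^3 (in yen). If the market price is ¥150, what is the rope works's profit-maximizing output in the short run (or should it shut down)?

Produce at x = 10

Variable cost is VC = 50x - 10x^2 + x^3, so AVC = VC/x = 50 - 10x + x^2 and MC = dTC/dx = 50 - 20x + 3x^2.
AVC is minimized where dAVC/dx = -10 + 2x = 0, at x = 5; min AVC = 50 - 10·5 + 5^2 = ¥25.
Since P = ¥150 ≥ min AVC = ¥25, price covers variable cost and the firm should produce.
Solving P = MC: -100 - 20x + 3x^2 = 0 ⇒ x = -10/3 or 10. On the upward-sloping branch, x* = 10.
Check: AVC at x = 10 is ¥50 ≤ P, so revenue covers variable cost.
Profit = P·x − TC = 150·10 − 710 = ¥790.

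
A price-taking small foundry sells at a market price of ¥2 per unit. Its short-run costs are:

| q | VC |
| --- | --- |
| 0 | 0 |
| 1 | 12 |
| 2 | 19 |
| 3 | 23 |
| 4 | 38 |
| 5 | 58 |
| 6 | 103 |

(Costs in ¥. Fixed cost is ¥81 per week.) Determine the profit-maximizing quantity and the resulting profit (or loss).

q = 0 (shut down); profit = -¥81

Profit at each row (π = 2q − TC): q=0: -81; q=1: -91; q=2: -96; q=3: -98; q=4: -111; q=5: -129; q=6: -172.
Profit is highest at q = 0. Equivalently, the lowest AVC in the table is 23/3 ≈ ¥7.67 at q = 3, and P = ¥2 falls below it — price never covers variable cost, so the firm shuts down and loses only its fixed cost.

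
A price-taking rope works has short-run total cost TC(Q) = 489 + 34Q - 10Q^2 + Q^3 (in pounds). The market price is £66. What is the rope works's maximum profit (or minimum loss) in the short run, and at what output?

Profit = -£105 at Q = 8

AVC = 34 - 10Q + Q^2 has its minimum £9 at Q = 5; price £66 clears that bar, so the firm operates.
MC = 34 - 20Q + 3Q^2. Setting P = MC and taking the root on the rising branch gives Q* = 8.
TR = 66·8 = 528. TC = 489 + 144 = 633. Profit = 528 − 633 = -£105.
That loss of £105 beats the £489 the firm would lose by shutting down; producing recovers £384 of fixed cost.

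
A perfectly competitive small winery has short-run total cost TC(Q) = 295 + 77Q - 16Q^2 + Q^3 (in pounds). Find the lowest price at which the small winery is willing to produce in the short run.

Short-run supply begins at min AVC. From VC = 77Q - 16Q^2 + Q^3, AVC = 77 - 16Q + Q^2.
dAVC/dQ = -16 + 2Q = 0 gives Q = 8. min AVC = 77 - 16·8 + 8^2 = 13.
For P < £13 the firm produces nothing.

£13 per unit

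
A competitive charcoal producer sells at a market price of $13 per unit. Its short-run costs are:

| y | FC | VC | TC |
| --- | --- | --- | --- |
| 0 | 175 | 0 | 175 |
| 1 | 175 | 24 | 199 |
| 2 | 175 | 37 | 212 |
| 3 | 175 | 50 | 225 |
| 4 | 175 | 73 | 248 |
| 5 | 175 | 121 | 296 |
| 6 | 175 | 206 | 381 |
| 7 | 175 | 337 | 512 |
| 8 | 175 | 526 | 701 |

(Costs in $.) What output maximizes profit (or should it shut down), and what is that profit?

Compute π = P·y − TC at each output: y=0: -175; y=1: -186; y=2: -186; y=3: -186; y=4: -196; y=5: -231; y=6: -303; y=7: -421; y=8: -597.
Profit is highest at y = 0. Equivalently, the lowest AVC in the table is 50/3 ≈ $16.67 at y = 3, and P = $13 falls below it — price never covers variable cost, so the firm shuts down and loses only its fixed cost.

y = 0 (shut down); profit = -$175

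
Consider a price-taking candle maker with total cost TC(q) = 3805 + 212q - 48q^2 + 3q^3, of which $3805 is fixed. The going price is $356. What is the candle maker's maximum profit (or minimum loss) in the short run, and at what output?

AVC = 212 - 48q + 3q^2; min AVC = $20 at q = 8. Since P = $356 ≥ min AVC, the firm produces.
MC = 212 - 96q + 9q^2. Setting P = MC and taking the root on the rising branch gives q* = 12.
TR = 356·12 = 4272. TC = 3805 + 816 = 4621. Profit = 4272 − 4621 = -$349.
By producing, the firm covers all variable cost plus $3456 of fixed cost; shutting down would lose the full $3805.

Profit = -$349 at q = 12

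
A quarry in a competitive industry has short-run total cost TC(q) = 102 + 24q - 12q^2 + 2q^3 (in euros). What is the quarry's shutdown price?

The firm shuts down when price falls below the minimum of average variable cost. AVC = VC/q = 24 - 12q + 2q^2.
dAVC/dq = -12 + 4q = 0 gives q = 3. min AVC = 24 - 12·3 + 2·3^2 = 6.
The firm shuts down for any P below €6.

€6 per unit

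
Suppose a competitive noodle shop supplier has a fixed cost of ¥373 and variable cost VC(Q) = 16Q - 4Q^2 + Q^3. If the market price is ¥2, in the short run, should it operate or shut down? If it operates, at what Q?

Shut down

Strip out fixed cost: VC = 16Q - 4Q^2 + Q^3. Then AVC = 16 - 4Q + Q^2 and MC = 16 - 8Q + 3Q^2.
AVC hits its minimum where MC = AVC, at Q = 2, giving min AVC = 16 - 4·2 + 2^2 = ¥12.
With P < min AVC (¥2 < ¥12), every unit sold adds to the loss.
Best response: produce nothing and absorb the ¥373 fixed cost.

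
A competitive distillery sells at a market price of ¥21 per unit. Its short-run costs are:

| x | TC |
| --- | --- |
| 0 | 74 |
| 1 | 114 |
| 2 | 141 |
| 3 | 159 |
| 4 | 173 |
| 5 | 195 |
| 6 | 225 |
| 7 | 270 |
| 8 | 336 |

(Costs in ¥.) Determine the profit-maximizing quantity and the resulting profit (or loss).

Profit at each row (π = 21x − TC): x=0: -74; x=1: -93; x=2: -99; x=3: -96; x=4: -89; x=5: -90; x=6: -99; x=7: -123; x=8: -168.
Profit is highest at x = 0. Equivalently, the lowest AVC in the table is 121/5 ≈ ¥24.20 at x = 5, and P = ¥21 falls below it — price never covers variable cost, so the firm shuts down and loses only its fixed cost.

x = 0 (shut down); profit = -¥74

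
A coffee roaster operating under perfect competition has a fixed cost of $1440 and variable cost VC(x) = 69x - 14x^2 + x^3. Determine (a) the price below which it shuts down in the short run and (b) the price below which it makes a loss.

AVC = 69 - 14x + x^2; minimized at x = 7, giving min AVC = $20. That is the shutdown price.
ATC = 1440/x + 69 - 14x + x^2. Setting dATC/dx = −1440/x^2 − 14 + 2x = 0 gives x = 12 (since 2·12^3 − 14·12^2 = 1440).
min ATC = 1440/12 + 69 − 14·12 + 12^2 = $165. That is the break-even price.
For $20 ≤ P < $165 the firm produces at a loss; below $20 it shuts down.

Shutdown price = $20; break-even price = $165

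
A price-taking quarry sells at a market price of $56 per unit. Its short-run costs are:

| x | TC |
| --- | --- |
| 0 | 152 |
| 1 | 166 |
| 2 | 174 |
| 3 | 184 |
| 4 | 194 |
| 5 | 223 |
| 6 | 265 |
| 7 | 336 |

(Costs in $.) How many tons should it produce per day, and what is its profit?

x = 6; profit = $71

Profit at each row (π = 56x − TC): x=0: -152; x=1: -110; x=2: -62; x=3: -16; x=4: 30; x=5: 57; x=6: 71; x=7: 56.
Profit is maximized at x = 6. AVC there is 113/6 = $18.83 ≤ P, so producing beats shutting down (which would give -$152).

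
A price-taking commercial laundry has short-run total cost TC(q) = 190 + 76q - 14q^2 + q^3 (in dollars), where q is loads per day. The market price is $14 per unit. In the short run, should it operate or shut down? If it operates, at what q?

Shut down

From TC, MC = TC'(q) = 76 - 28q + 3q^2 and AVC = VC/q = 76 - 14q + q^2.
AVC is minimized where dAVC/dq = -14 + 2q = 0, at q = 7; min AVC = 76 - 14·7 + 7^2 = $27.
P = $14 lies below min AVC = $27; no output level covers variable cost.
Shutting down limits the loss to fixed cost, $190.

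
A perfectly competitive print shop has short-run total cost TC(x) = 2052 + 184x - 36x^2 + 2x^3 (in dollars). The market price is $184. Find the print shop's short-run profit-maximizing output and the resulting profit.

Profit = -$324 at x = 12

AVC = 184 - 36x + 2x^2; min AVC = $22 at x = 9. Since P = $184 ≥ min AVC, the firm produces.
With MC = 184 - 72x + 6x^2, P = MC on the upward-sloping part at x* = 12.
TR = 184·12 = 2208. TC = 2052 + 480 = 2532. Profit = 2208 − 2532 = -$324.
Shutting down would mean losing the fixed cost of $2052, so operating at a loss of $324 is better by $1728.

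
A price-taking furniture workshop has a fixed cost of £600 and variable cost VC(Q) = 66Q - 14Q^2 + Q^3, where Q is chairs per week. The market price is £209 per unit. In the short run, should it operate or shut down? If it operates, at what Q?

Strip out fixed cost: VC = 66Q - 14Q^2 + Q^3. Then AVC = 66 - 14Q + Q^2 and MC = 66 - 28Q + 3Q^2.
The AVC parabola has its vertex at Q = 14/2 = 7, where AVC = 66 - 14·7 + 7^2 = £17.
Since P = £209 ≥ min AVC = £17, price covers variable cost and the firm should produce.
Solving P = MC: -143 - 28Q + 3Q^2 = 0 ⇒ Q = -11/3 or 13. On the upward-sloping branch, Q* = 13.
Check: AVC at Q = 13 is £53 ≤ P, so revenue covers variable cost.
Profit = P·Q − TC = 209·13 − 1289 = £1428.

Produce at Q = 13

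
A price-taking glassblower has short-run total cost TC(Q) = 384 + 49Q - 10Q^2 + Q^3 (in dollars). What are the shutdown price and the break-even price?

Shutdown price = $24; break-even price = $81

Shutdown price = min AVC. AVC = 49 - 10Q + Q^2, with vertex at Q = 5 and minimum $24.
ATC = 384/Q + 49 - 10Q + Q^2. Setting dATC/dQ = −384/Q^2 − 10 + 2Q = 0 gives Q = 8 (since 2·8^3 − 10·8^2 = 384).
min ATC = 384/8 + 49 − 10·8 + 8^2 = $81. That is the break-even price.
For $24 ≤ P < $81 the firm produces at a loss; below $24 it shuts down.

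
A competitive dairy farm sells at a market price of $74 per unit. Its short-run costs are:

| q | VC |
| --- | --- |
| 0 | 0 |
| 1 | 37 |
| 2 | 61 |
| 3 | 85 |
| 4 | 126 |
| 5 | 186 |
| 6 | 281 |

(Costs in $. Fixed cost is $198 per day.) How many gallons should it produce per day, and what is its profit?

q = 5; profit = -$14

Profit at each row (π = 74q − TC): q=0: -198; q=1: -161; q=2: -111; q=3: -61; q=4: -28; q=5: -14; q=6: -35.
Profit is maximized at q = 5. AVC there is 186/5 = $37.20 ≤ P, so producing beats shutting down (which would give -$198).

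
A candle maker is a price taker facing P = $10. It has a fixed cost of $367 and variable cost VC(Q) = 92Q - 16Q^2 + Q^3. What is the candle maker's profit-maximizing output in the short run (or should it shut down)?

Variable cost is VC = 92Q - 16Q^2 + Q^3, so AVC = VC/Q = 92 - 16Q + Q^2 and MC = dTC/dQ = 92 - 32Q + 3Q^2.
AVC hits its minimum where MC = AVC, at Q = 8, giving min AVC = 92 - 16·8 + 8^2 = $28.
With P < min AVC ($10 < $28), every unit sold adds to the loss.
Best response: produce nothing and absorb the $367 fixed cost.

Shut down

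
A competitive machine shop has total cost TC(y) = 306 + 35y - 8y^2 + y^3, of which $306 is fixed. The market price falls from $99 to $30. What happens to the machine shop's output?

AVC = 35 - 8y + y^2, minimized at y = 4 where min AVC = $19. MC = 35 - 16y + 3y^2.
At P = $99 ≥ min AVC, set P = MC on the rising branch: y = 8.
At P = $30 ≥ min AVC, set P = MC: y = 5. The firm stays open but cuts output.

Output falls from 8 to 5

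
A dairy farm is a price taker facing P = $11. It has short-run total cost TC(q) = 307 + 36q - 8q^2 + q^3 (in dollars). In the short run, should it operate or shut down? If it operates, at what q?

Shut down

Strip out fixed cost: VC = 36q - 8q^2 + q^3. Then AVC = 36 - 8q + q^2 and MC = 36 - 16q + 3q^2.
The AVC parabola has its vertex at q = 8/2 = 4, where AVC = 36 - 8·4 + 4^2 = $20.
Since P = $11 < min AVC = $20, price fails to cover variable cost at any output.
The firm minimizes its loss by shutting down and losing only its fixed cost of $307.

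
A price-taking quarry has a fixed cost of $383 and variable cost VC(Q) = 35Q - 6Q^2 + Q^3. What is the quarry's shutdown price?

$26 per unit

Short-run supply begins at min AVC. From VC = 35Q - 6Q^2 + Q^3, AVC = 35 - 6Q + Q^2.
dAVC/dQ = -6 + 2Q = 0 gives Q = 3. min AVC = 35 - 6·3 + 3^2 = 26.
The firm shuts down for any P below $26.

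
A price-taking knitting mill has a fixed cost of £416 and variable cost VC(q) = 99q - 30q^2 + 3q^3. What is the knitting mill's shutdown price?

£24 per unit

The firm shuts down when price falls below the minimum of average variable cost. AVC = VC/q = 99 - 30q + 3q^2.
At the minimum of AVC, MC = AVC. MC = 99 - 60q + 9q^2; setting MC = AVC gives 6q^2 - 30q = 0, so q = 5. min AVC = 24.
For P < £24 the firm produces nothing.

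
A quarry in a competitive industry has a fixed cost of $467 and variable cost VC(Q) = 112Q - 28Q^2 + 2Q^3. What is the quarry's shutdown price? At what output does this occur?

The firm shuts down when price falls below the minimum of average variable cost. AVC = VC/Q = 112 - 28Q + 2Q^2.
dAVC/dQ = -28 + 4Q = 0 gives Q = 7. min AVC = 112 - 28·7 + 2·7^2 = 14.
So the shutdown price is $14.

$14 per unit, at Q = 7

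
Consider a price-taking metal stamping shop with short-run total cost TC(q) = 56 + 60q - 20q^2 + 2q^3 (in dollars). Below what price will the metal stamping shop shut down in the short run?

$10 per unit

The shutdown price is the minimum of AVC. VC = 60q - 20q^2 + 2q^3, so AVC = 60 - 20q + 2q^2.
dAVC/dq = -20 + 4q = 0 gives q = 5. min AVC = 60 - 20·5 + 2·5^2 = 10.
So the shutdown price is $10.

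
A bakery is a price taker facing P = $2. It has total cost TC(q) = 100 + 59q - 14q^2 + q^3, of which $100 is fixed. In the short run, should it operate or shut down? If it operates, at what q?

Variable cost is VC = 59q - 14q^2 + q^3, so AVC = VC/q = 59 - 14q + q^2 and MC = dTC/dq = 59 - 28q + 3q^2.
AVC hits its minimum where MC = AVC, at q = 7, giving min AVC = 59 - 14·7 + 7^2 = $10.
With P < min AVC ($2 < $10), every unit sold adds to the loss.
Best response: produce nothing and absorb the $100 fixed cost.

Shut down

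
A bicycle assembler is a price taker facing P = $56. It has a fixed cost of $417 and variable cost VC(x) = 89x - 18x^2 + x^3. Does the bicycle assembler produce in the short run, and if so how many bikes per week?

Produce at x = 11

From TC, MC = TC'(x) = 89 - 36x + 3x^2 and AVC = VC/x = 89 - 18x + x^2.
AVC is minimized where dAVC/dx = -18 + 2x = 0, at x = 9; min AVC = 89 - 18·9 + 9^2 = $8.
P = $56 exceeds min AVC = $8, so the firm stays open.
P = MC gives 33 - 36x + 3x^2 = 0, with roots 1 and 11. Take the larger (rising MC): x* = 11.
Check: AVC at x = 11 is $12 ≤ P, so revenue covers variable cost.
Profit = P·x − TC = 56·11 − 549 = $67.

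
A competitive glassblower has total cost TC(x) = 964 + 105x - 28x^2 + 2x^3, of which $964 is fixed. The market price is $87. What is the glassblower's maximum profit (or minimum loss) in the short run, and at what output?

AVC = 105 - 28x + 2x^2; min AVC = $7 at x = 7. Since P = $87 ≥ min AVC, the firm produces.
With MC = 105 - 56x + 6x^2, P = MC on the upward-sloping part at x* = 9.
TR = 87·9 = 783. TC = 964 + 135 = 1099. Profit = 783 − 1099 = -$316.
Shutting down would mean losing the fixed cost of $964, so operating at a loss of $316 is better by $648.

Profit = -$316 at x = 9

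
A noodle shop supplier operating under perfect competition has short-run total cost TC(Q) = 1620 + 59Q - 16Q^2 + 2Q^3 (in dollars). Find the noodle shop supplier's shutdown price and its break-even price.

Shutdown price = min AVC. AVC = 59 - 16Q + 2Q^2, with vertex at Q = 4 and minimum $27.
ATC = 1620/Q + 59 - 16Q + 2Q^2. Setting dATC/dQ = −1620/Q^2 − 16 + 4Q = 0 gives Q = 9 (since 4·9^3 − 16·9^2 = 1620).
min ATC = 1620/9 + 59 − 16·9 + 2·9^2 = $257. That is the break-even price.
Between these two prices the firm operates at a loss; above $257 it earns a profit.

Shutdown price = $27; break-even price = $257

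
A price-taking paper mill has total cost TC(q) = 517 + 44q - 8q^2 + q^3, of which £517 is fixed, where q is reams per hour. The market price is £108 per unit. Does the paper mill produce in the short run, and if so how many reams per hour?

Strip out fixed cost: VC = 44q - 8q^2 + q^3. Then AVC = 44 - 8q + q^2 and MC = 44 - 16q + 3q^2.
AVC is minimized where dAVC/dq = -8 + 2q = 0, at q = 4; min AVC = 44 - 8·4 + 4^2 = £28.
P = £108 exceeds min AVC = £28, so the firm stays open.
Set P = MC: 108 = 44 - 16q + 3q^2 → -64 - 16q + 3q^2 = 0. The roots are q = -8/3 and q = 8; the profit-maximizing output is on the rising part of MC, so q* = 8.
Check: AVC at q = 8 is £44 ≤ P, so revenue covers variable cost.
Profit = P·q − TC = 108·8 − 869 = -£5, a loss, but smaller than the £517 fixed cost the firm would lose by shutting down.

Produce at q = 8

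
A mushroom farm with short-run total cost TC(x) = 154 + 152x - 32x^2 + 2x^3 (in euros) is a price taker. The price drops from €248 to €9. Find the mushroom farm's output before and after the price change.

Output falls from 12 to 0 (the firm shuts down)

AVC = 152 - 32x + 2x^2, minimized at x = 8 where min AVC = €24. MC = 152 - 64x + 6x^2.
With P = €248 above the shutdown price, P = MC gives x = 12.
At P = €9 < min AVC = €24, price no longer covers variable cost at any output, so the firm shuts down: x = 0.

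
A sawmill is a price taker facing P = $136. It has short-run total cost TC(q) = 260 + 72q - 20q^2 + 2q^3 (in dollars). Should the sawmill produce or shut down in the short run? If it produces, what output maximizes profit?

From TC, MC = TC'(q) = 72 - 40q + 6q^2 and AVC = VC/q = 72 - 20q + 2q^2.
The AVC parabola has its vertex at q = 20/4 = 5, where AVC = 72 - 20·5 + 2·5^2 = $22.
Because $136 ≥ $22, revenue can cover variable cost; the firm operates.
P = MC gives -64 - 40q + 6q^2 = 0, with roots -4/3 and 8. Take the larger (rising MC): q* = 8.
Check: AVC at q = 8 is $40 ≤ P, so revenue covers variable cost.
Profit = P·q − TC = 136·8 − 580 = $508.

Produce at q = 8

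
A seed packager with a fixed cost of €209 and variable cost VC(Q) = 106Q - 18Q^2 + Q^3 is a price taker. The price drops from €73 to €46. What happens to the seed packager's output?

Output falls from 11 to 10

MC = 106 - 36Q + 3Q^2; the shutdown threshold is min AVC = €25 (at Q = 9).
At P = €73 ≥ min AVC, set P = MC on the rising branch: Q = 11.
At P = €46 ≥ min AVC, set P = MC: Q = 10. The firm stays open but cuts output.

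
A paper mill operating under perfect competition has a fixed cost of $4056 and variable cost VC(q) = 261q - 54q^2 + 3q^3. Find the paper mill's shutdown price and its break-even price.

Shutdown price = min AVC. AVC = 261 - 54q + 3q^2, with vertex at q = 9 and minimum $18.
ATC = 4056/q + 261 - 54q + 3q^2. Setting dATC/dq = −4056/q^2 − 54 + 6q = 0 gives q = 13 (since 6·13^3 − 54·13^2 = 4056).
min ATC = 4056/13 + 261 − 54·13 + 3·13^2 = $378. That is the break-even price.
Between these two prices the firm operates at a loss; above $378 it earns a profit.

Shutdown price = $18; break-even price = $378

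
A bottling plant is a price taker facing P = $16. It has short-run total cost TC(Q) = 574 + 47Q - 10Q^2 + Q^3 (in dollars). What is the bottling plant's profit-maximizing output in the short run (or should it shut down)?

Shut down

Variable cost is VC = 47Q - 10Q^2 + Q^3, so AVC = VC/Q = 47 - 10Q + Q^2 and MC = dTC/dQ = 47 - 20Q + 3Q^2.
AVC hits its minimum where MC = AVC, at Q = 5, giving min AVC = 47 - 10·5 + 5^2 = $22.
P = $16 lies below min AVC = $22; no output level covers variable cost.
Best response: produce nothing and absorb the $574 fixed cost.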